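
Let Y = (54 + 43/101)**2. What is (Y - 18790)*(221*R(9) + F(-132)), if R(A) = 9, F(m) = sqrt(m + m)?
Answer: -321143504409/10201 - 322919562*I*sqrt(66)/10201 ≈ -3.1482e+7 - 2.5717e+5*I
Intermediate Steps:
F(m) = sqrt(2)*sqrt(m) (F(m) = sqrt(2*m) = sqrt(2)*sqrt(m))
Y = 30217009/10201 (Y = (54 + 43*(1/101))**2 = (54 + 43/101)**2 = (5497/101)**2 = 30217009/10201 ≈ 2962.2)
(Y - 18790)*(221*R(9) + F(-132)) = (30217009/10201 - 18790)*(221*9 + sqrt(2)*sqrt(-132)) = -161459781*(1989 + sqrt(2)*(2*I*sqrt(33)))/10201 = -161459781*(1989 + 2*I*sqrt(66))/10201 = -321143504409/10201 - 322919562*I*sqrt(66)/10201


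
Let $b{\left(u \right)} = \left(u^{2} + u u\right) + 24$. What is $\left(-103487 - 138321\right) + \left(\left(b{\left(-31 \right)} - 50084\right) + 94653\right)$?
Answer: $-195293$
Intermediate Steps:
$b{\left(u \right)} = 24 + 2 u^{2}$ ($b{\left(u \right)} = \left(u^{2} + u^{2}\right) + 24 = 2 u^{2} + 24 = 24 + 2 u^{2}$)
$\left(-103487 - 138321\right) + \left(\left(b{\left(-31 \right)} - 50084\right) + 94653\right) = \left(-103487 - 138321\right) + \left(\left(\left(24 + 2 \left(-31\right)^{2}\right) - 50084\right) + 94653\right) = -241808 + \left(\left(\left(24 + 2 \cdot 961\right) - 50084\right) + 94653\right) = -241808 + \left(\left(\left(24 + 1922\right) - 50084\right) + 94653\right) = -241808 + \left(\left(1946 - 50084\right) + 94653\right) = -241808 + \left(-48138 + 94653\right) = -241808 + 46515 = -195293$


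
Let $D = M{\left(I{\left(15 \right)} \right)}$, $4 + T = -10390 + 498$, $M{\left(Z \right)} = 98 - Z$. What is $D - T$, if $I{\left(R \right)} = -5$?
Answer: $9999$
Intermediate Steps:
$T = -9896$ ($T = -4 + \left(-10390 + 498\right) = -4 - 9892 = -9896$)
$D = 103$ ($D = 98 - -5 = 98 + 5 = 103$)
$D - T = 103 - -9896 = 103 + 9896 = 9999$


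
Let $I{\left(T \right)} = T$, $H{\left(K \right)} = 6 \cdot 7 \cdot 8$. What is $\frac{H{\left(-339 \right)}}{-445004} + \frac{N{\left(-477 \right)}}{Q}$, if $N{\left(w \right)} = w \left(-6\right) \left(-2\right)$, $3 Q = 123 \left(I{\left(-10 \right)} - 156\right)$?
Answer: $\frac{45444930}{54083879} \approx 0.84027$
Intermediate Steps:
$H{\left(K \right)} = 336$ ($H{\left(K \right)} = 42 \cdot 8 = 336$)
$Q = -6806$ ($Q = \frac{123 \left(-10 - 156\right)}{3} = \frac{123 \left(-166\right)}{3} = \frac{1}{3} \left(-20418\right) = -6806$)
$N{\left(w \right)} = 12 w$ ($N{\left(w \right)} = - 6 w \left(-2\right) = 12 w$)
$\frac{H{\left(-339 \right)}}{-445004} + \frac{N{\left(-477 \right)}}{Q} = \frac{336}{-445004} + \frac{12 \left(-477\right)}{-6806} = 336 \left(- \frac{1}{445004}\right) - - \frac{2862}{3403} = - \frac{12}{15893} + \frac{2862}{3403} = \frac{45444930}{54083879}$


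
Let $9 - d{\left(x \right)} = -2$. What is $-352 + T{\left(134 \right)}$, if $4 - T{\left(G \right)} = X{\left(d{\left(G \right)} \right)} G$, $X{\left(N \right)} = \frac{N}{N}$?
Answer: $-482$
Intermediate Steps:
$d{\left(x \right)} = 11$ ($d{\left(x \right)} = 9 - -2 = 9 + 2 = 11$)
$X{\left(N \right)} = 1$
$T{\left(G \right)} = 4 - G$ ($T{\left(G \right)} = 4 - 1 G = 4 - G$)
$-352 + T{\left(134 \right)} = -352 + \left(4 - 134\right) = -352 - 130 = -482$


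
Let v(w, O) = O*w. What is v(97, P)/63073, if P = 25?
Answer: 2425/63073 ≈ 0.038447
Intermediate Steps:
v(97, P)/63073 = (25*97)/63073 = 2425*(1/63073) = 2425/63073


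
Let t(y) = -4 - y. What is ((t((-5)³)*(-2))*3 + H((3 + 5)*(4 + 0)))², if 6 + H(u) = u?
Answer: 490000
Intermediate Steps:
H(u) = -6 + u
((t((-5)³)*(-2))*3 + H((3 + 5)*(4 + 0)))² = (((-4 - 1*(-5)³)*(-2))*3 + (-6 + (3 + 5)*(4 + 0)))² = (((-4 - 1*(-125))*(-2))*3 + (-6 + 8*4))² = (((-4 + 125)*(-2))*3 + (-6 + 32))² = ((121*(-2))*3 + 26)² = (-242*3 + 26)² = (-726 + 26)² = (-700)² = 490000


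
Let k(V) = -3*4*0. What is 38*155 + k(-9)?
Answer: 5890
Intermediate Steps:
k(V) = 0 (k(V) = -12*0 = 0)
38*155 + k(-9) = 38*155 + 0 = 5890 + 0 = 5890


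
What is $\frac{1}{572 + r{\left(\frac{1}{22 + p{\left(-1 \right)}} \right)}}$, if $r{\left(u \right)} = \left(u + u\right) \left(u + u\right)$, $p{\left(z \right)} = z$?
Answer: $\frac{441}{252256} \approx 0.0017482$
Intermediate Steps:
$r{\left(u \right)} = 4 u^{2}$ ($r{\left(u \right)} = 2 u 2 u = 4 u^{2}$)
$\frac{1}{572 + r{\left(\frac{1}{22 + p{\left(-1 \right)}} \right)}} = \frac{1}{572 + 4 \left(\frac{1}{22 - 1}\right)^{2}} = \frac{1}{572 + 4 \left(\frac{1}{21}\right)^{2}} = \frac{1}{572 + \frac{4}{441}} = \frac{1}{\frac{252256}{441}} = \frac{441}{252256}$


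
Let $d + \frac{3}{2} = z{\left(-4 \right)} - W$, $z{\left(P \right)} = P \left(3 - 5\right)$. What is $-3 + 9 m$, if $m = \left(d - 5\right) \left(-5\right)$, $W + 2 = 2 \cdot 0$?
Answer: $- \frac{321}{2} \approx -160.5$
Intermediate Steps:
$z{\left(P \right)} = - 2 P$ ($z{\left(P \right)} = P \left(-2\right) = - 2 P$)
$W = -2$ ($W = -2 + 2 \cdot 0 = -2 + 0 = -2$)
$d = \frac{17}{2}$ ($d = - \frac{3}{2} - -10 = - \frac{3}{2} + \left(8 + 2\right) = - \frac{3}{2} + 10 = \frac{17}{2} \approx 8.5$)
$m = - \frac{35}{2}$ ($m = \left(\frac{17}{2} - 5\right) \left(-5\right) = \frac{7}{2} \left(-5\right) = - \frac{35}{2} \approx -17.5$)
$-3 + 9 m = -3 + 9 \left(- \frac{35}{2}\right) = -3 - \frac{315}{2} = - \frac{321}{2}$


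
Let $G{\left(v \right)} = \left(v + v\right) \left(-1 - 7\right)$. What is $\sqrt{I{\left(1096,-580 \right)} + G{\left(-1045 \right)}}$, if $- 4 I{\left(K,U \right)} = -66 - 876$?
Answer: $\frac{\sqrt{67822}}{2} \approx 130.21$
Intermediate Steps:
$I{\left(K,U \right)} = \frac{471}{2}$ ($I{\left(K,U \right)} = - \frac{-66 - 876}{4} = \left(- \frac{1}{4}\right) \left(-942\right) = \frac{471}{2}$)
$G{\left(v \right)} = - 16 v$ ($G{\left(v \right)} = 2 v \left(-1 - 7\right) = 2 v \left(-8\right) = - 16 v$)
$\sqrt{I{\left(1096,-580 \right)} + G{\left(-1045 \right)}} = \sqrt{\frac{471}{2} - -16720} = \sqrt{\frac{471}{2} + 16720} = \sqrt{\frac{33911}{2}} = \frac{\sqrt{67822}}{2}$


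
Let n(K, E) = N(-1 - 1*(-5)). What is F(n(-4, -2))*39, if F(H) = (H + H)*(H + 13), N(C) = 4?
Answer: 5304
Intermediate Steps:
n(K, E) = 4
F(H) = 2*H*(13 + H) (F(H) = (2*H)*(13 + H) = 2*H*(13 + H))
F(n(-4, -2))*39 = (2*4*(13 + 4))*39 = (2*4*17)*39 = 136*39 = 5304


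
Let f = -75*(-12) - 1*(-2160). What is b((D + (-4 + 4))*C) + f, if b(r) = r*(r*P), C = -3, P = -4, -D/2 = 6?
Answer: -2124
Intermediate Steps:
D = -12 (D = -2*6 = -12)
b(r) = -4*r**2 (b(r) = r*(r*(-4)) = r*(-4*r) = -4*r**2)
f = 3060 (f = 900 + 2160 = 3060)
b((D + (-4 + 4))*C) + f = -4*9*(-12 + (-4 + 4))**2 + 3060 = -4*9*(-12 + 0)**2 + 3060 = -4*(-12*(-3))**2 + 3060 = -4*36**2 + 3060 = -4*1296 + 3060 = -5184 + 3060 = -2124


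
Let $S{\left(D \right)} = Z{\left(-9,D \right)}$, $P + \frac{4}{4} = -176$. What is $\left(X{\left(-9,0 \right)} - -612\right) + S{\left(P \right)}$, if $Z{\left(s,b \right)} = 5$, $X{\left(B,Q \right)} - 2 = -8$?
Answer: $611$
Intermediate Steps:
$P = -177$ ($P = -1 - 176 = -177$)
$X{\left(B,Q \right)} = -6$ ($X{\left(B,Q \right)} = 2 - 8 = -6$)
$S{\left(D \right)} = 5$
$\left(X{\left(-9,0 \right)} - -612\right) + S{\left(P \right)} = \left(-6 - -612\right) + 5 = \left(-6 + 612\right) + 5 = 606 + 5 = 611$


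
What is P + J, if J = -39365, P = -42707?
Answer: -82072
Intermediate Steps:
P + J = -42707 - 39365 = -82072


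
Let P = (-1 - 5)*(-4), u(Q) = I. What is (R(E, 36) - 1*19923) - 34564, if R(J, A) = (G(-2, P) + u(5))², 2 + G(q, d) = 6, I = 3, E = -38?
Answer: -54438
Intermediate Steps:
u(Q) = 3
P = 24 (P = -6*(-4) = 24)
G(q, d) = 4 (G(q, d) = -2 + 6 = 4)
R(J, A) = 49 (R(J, A) = (4 + 3)² = 7² = 49)
(R(E, 36) - 1*19923) - 34564 = (49 - 1*19923) - 34564 = (49 - 19923) - 34564 = -19874 - 34564 = -54438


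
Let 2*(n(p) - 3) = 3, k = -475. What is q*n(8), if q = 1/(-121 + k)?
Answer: -9/1192 ≈ -0.0075503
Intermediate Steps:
n(p) = 9/2 (n(p) = 3 + (½)*3 = 3 + 3/2 = 9/2)
q = -1/596 (q = 1/(-121 - 475) = 1/(-596) = -1/596 ≈ -0.0016779)
q*n(8) = -1/596*9/2 = -9/1192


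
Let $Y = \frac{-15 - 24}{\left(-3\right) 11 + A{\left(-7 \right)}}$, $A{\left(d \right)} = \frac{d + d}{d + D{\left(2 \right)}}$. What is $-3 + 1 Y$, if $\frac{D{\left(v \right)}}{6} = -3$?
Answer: $- \frac{1458}{811} \approx -1.7978$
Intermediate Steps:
$D{\left(v \right)} = -18$ ($D{\left(v \right)} = 6 \left(-3\right) = -18$)
$A{\left(d \right)} = \frac{2 d}{-18 + d}$ ($A{\left(d \right)} = \frac{d + d}{d - 18} = \frac{2 d}{-18 + d}$)
$Y = \frac{975}{811}$ ($Y = \frac{-15 - 24}{\left(-3\right) 11 + 2 \left(-7\right) \frac{1}{-18 - 7}} = - \frac{39}{-33 + 2 \left(-7\right) \frac{1}{-25}} = - \frac{39}{-33 + 2 \left(-7\right) \left(- \frac{1}{25}\right)} = - \frac{39}{-33 + \frac{14}{25}} = - \frac{39}{- \frac{811}{25}} = \left(-39\right) \left(- \frac{25}{811}\right) = \frac{975}{811} \approx 1.2022$)
$-3 + 1 Y = -3 + 1 \cdot \frac{975}{811} = -3 + \frac{975}{811} = - \frac{1458}{811}$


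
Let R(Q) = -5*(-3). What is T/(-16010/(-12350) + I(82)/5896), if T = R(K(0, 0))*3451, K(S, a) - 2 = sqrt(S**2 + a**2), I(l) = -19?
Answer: 125643317800/3138677 ≈ 40031.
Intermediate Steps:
K(S, a) = 2 + sqrt(S**2 + a**2)
R(Q) = 15
T = 51765 (T = 15*3451 = 51765)
T/(-16010/(-12350) + I(82)/5896) = 51765/(-16010/(-12350) - 19/5896) = 51765/(-16010*(-1/12350) - 19*1/5896) = 51765/(1601/1235 - 19/5896) = 51765/(9416031/7281560) = 51765*(7281560/9416031) = 125643317800/3138677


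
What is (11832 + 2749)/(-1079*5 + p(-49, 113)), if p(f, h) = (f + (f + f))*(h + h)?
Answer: -14581/38617 ≈ -0.37758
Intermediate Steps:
p(f, h) = 6*f*h (p(f, h) = (f + 2*f)*(2*h) = (3*f)*(2*h) = 6*f*h)
(11832 + 2749)/(-1079*5 + p(-49, 113)) = (11832 + 2749)/(-1079*5 + 6*(-49)*113) = 14581/(-5395 - 33222) = 14581/(-38617) = 14581*(-1/38617) = -14581/38617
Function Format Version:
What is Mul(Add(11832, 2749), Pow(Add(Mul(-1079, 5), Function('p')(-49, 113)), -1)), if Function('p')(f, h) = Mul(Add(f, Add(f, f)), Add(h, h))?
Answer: Rational(-14581, 38617) ≈ -0.37758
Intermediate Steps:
Function('p')(f, h) = Mul(6, f, h) (Function('p')(f, h) = Mul(Add(f, Mul(2, f)), Mul(2, h)) = Mul(Mul(3, f), Mul(2, h)) = Mul(6, f, h))
Mul(Add(11832, 2749), Pow(Add(Mul(-1079, 5), Function('p')(-49, 113)), -1)) = Mul(Add(11832, 2749), Pow(Add(Mul(-1079, 5), Mul(6, -49, 113)), -1)) = Mul(14581, Pow(Add(-5395, -33222), -1)) = Mul(14581, Pow(-38617, -1)) = Mul(14581, Rational(-1, 38617)) = Rational(-14581, 38617)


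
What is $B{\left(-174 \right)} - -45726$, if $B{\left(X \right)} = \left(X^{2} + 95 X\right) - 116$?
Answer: $59356$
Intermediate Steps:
$B{\left(X \right)} = -116 + X^{2} + 95 X$
$B{\left(-174 \right)} - -45726 = \left(-116 + \left(-174\right)^{2} + 95 \left(-174\right)\right) - -45726 = \left(-116 + 30276 - 16530\right) + 45726 = 13630 + 45726 = 59356$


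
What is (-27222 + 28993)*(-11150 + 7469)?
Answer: -6519051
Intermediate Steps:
(-27222 + 28993)*(-11150 + 7469) = 1771*(-3681) = -6519051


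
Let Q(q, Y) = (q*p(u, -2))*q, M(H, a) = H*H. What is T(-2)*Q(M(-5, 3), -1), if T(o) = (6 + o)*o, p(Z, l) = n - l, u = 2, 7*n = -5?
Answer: -45000/7 ≈ -6428.6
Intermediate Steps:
n = -5/7 (n = (⅐)*(-5) = -5/7 ≈ -0.71429)
M(H, a) = H²
p(Z, l) = -5/7 - l
T(o) = o*(6 + o)
Q(q, Y) = 9*q²/7 (Q(q, Y) = (q*(-5/7 - 1*(-2)))*q = (q*(-5/7 + 2))*q = (q*(9/7))*q = (9*q/7)*q = 9*q²/7)
T(-2)*Q(M(-5, 3), -1) = (-2*(6 - 2))*(9*((-5)²)²/7) = (-2*4)*((9/7)*25²) = -72*625/7 = -8*5625/7 = -45000/7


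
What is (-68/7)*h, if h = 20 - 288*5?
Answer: 96560/7 ≈ 13794.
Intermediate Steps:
h = -1420 (h = 20 - 24*60 = 20 - 1440 = -1420)
(-68/7)*h = -68/7*(-1420) = 96560/7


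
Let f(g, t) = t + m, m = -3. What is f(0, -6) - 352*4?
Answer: -1417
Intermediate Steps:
f(g, t) = -3 + t (f(g, t) = t - 3 = -3 + t)
f(0, -6) - 352*4 = (-3 - 6) - 352*4 = -9 - 44*32 = -9 - 1408 = -1417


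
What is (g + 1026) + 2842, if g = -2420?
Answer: 1448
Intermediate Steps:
(g + 1026) + 2842 = (-2420 + 1026) + 2842 = -1394 + 2842 = 1448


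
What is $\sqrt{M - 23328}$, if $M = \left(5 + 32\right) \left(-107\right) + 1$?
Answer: $i \sqrt{27286} \approx 165.18 i$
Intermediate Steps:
$M = -3958$ ($M = 37 \left(-107\right) + 1 = -3959 + 1 = -3958$)
$\sqrt{M - 23328} = \sqrt{-3958 - 23328} = \sqrt{-27286} = i \sqrt{27286}$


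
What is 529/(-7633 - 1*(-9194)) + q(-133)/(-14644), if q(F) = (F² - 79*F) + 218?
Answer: -2614827/1632806 ≈ -1.6014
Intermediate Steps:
q(F) = 218 + F² - 79*F
529/(-7633 - 1*(-9194)) + q(-133)/(-14644) = 529/(-7633 - 1*(-9194)) + (218 + (-133)² - 79*(-133))/(-14644) = 529/(-7633 + 9194) + (218 + 17689 + 10507)*(-1/14644) = 529/1561 + 28414*(-1/14644) = 529*(1/1561) - 14207/7322 = 529/1561 - 14207/7322 = -2614827/1632806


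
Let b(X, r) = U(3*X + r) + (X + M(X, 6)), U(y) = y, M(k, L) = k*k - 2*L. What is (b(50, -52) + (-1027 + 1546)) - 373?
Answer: 2782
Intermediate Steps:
M(k, L) = k**2 - 2*L
b(X, r) = -12 + r + X**2 + 4*X (b(X, r) = (3*X + r) + (X + (X**2 - 2*6)) = (r + 3*X) + (X + (X**2 - 12)) = (r + 3*X) + (X + (-12 + X**2)) = (r + 3*X) + (-12 + X + X**2) = -12 + r + X**2 + 4*X)
(b(50, -52) + (-1027 + 1546)) - 373 = ((-12 - 52 + 50**2 + 4*50) + (-1027 + 1546)) - 373 = ((-12 - 52 + 2500 + 200) + 519) - 373 = (2636 + 519) - 373 = 3155 - 373 = 2782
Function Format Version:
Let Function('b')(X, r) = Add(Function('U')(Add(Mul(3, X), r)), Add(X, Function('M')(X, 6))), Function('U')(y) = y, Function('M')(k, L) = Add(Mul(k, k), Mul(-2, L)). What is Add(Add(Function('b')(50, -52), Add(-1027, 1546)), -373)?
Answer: 2782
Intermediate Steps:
Function('M')(k, L) = Add(Pow(k, 2), Mul(-2, L))
Function('b')(X, r) = Add(-12, r, Pow(X, 2), Mul(4, X)) (Function('b')(X, r) = Add(Add(Mul(3, X), r), Add(X, Add(Pow(X, 2), Mul(-2, 6)))) = Add(Add(r, Mul(3, X)), Add(X, Add(Pow(X, 2), -12))) = Add(Add(r, Mul(3, X)), Add(X, Add(-12, Pow(X, 2)))) = Add(Add(r, Mul(3, X)), Add(-12, X, Pow(X, 2))) = Add(-12, r, Pow(X, 2), Mul(4, X)))
Add(Add(Function('b')(50, -52), Add(-1027, 1546)), -373) = Add(Add(Add(-12, -52, Pow(50, 2), Mul(4, 50)), Add(-1027, 1546)), -373) = Add(Add(Add(-12, -52, 2500, 200), 519), -373) = Add(Add(2636, 519), -373) = Add(3155, -373) = 2782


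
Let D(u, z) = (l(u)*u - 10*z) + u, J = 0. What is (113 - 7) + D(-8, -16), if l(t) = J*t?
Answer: 258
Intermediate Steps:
l(t) = 0 (l(t) = 0*t = 0)
D(u, z) = u - 10*z (D(u, z) = (0*u - 10*z) + u = (0 - 10*z) + u = -10*z + u = u - 10*z)
(113 - 7) + D(-8, -16) = (113 - 7) + (-8 - 10*(-16)) = 106 + (-8 + 160) = 106 + 152 = 258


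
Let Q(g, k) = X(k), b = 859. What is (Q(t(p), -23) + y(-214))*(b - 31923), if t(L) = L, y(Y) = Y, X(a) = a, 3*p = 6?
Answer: 7362168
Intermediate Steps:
p = 2 (p = (⅓)*6 = 2)
Q(g, k) = k
(Q(t(p), -23) + y(-214))*(b - 31923) = (-23 - 214)*(859 - 31923) = -237*(-31064) = 7362168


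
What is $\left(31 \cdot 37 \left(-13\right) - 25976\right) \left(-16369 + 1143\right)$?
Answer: $622545462$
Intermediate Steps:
$\left(31 \cdot 37 \left(-13\right) - 25976\right) \left(-16369 + 1143\right) = \left(1147 \left(-13\right) - 25976\right) \left(-15226\right) = \left(-14911 - 25976\right) \left(-15226\right) = \left(-40887\right) \left(-15226\right) = 622545462$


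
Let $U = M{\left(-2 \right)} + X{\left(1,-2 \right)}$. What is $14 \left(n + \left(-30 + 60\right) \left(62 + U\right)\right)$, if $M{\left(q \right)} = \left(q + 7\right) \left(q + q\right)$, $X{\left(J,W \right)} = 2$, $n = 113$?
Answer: $20062$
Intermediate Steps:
$M{\left(q \right)} = 2 q \left(7 + q\right)$ ($M{\left(q \right)} = \left(7 + q\right) 2 q = 2 q \left(7 + q\right)$)
$U = -18$ ($U = 2 \left(-2\right) \left(7 - 2\right) + 2 = 2 \left(-2\right) 5 + 2 = -20 + 2 = -18$)
$14 \left(n + \left(-30 + 60\right) \left(62 + U\right)\right) = 14 \left(113 + \left(-30 + 60\right) \left(62 - 18\right)\right) = 14 \left(113 + 30 \cdot 44\right) = 14 \left(113 + 1320\right) = 14 \cdot 1433 = 20062$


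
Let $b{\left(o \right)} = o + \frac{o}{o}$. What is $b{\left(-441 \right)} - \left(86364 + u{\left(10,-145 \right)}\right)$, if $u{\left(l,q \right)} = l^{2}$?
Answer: $-86904$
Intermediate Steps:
$b{\left(o \right)} = 1 + o$ ($b{\left(o \right)} = o + 1 = 1 + o$)
$b{\left(-441 \right)} - \left(86364 + u{\left(10,-145 \right)}\right) = \left(1 - 441\right) - 86464 = -440 - 86464 = -86904$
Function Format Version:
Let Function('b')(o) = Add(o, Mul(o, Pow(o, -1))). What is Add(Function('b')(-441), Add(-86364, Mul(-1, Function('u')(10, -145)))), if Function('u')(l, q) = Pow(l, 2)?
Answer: -86904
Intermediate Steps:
Function('b')(o) = Add(1, o) (Function('b')(o) = Add(o, 1) = Add(1, o))
Add(Function('b')(-441), Add(-86364, Mul(-1, Function('u')(10, -145)))) = Add(Add(1, -441), Add(-86364, Mul(-1, Pow(10, 2)))) = Add(-440, Add(-86364, Mul(-1, 100))) = Add(-440, Add(-86364, -100)) = Add(-440, -86464) = -86904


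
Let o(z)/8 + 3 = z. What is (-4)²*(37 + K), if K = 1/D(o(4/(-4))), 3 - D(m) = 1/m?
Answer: 57936/97 ≈ 597.28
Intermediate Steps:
o(z) = -24 + 8*z
D(m) = 3 - 1/m
K = 32/97 (K = 1/(3 - 1/(-24 + 8*(4/(-4)))) = 1/(3 - 1/(-24 + 8*(4*(-¼)))) = 1/(3 - 1/(-24 + 8*(-1))) = 1/(3 - 1/(-24 - 8)) = 1/(3 - 1/(-32)) = 1/(3 - 1*(-1/32)) = 1/(3 + 1/32) = 1/(97/32) = 32/97 ≈ 0.32990)
(-4)²*(37 + K) = (-4)²*(37 + 32/97) = 16*(3621/97) = 57936/97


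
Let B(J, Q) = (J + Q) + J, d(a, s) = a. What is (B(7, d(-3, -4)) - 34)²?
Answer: 529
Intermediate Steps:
B(J, Q) = Q + 2*J
(B(7, d(-3, -4)) - 34)² = ((-3 + 2*7) - 34)² = ((-3 + 14) - 34)² = (11 - 34)² = (-23)² = 529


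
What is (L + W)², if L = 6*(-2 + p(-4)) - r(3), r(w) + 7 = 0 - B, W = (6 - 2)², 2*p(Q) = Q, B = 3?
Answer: 4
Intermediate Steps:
p(Q) = Q/2
W = 16 (W = 4² = 16)
r(w) = -10 (r(w) = -7 + (0 - 1*3) = -7 + (0 - 3) = -7 - 3 = -10)
L = -14 (L = 6*(-2 + (½)*(-4)) - 1*(-10) = 6*(-2 - 2) + 10 = 6*(-4) + 10 = -24 + 10 = -14)
(L + W)² = (-14 + 16)² = 2² = 4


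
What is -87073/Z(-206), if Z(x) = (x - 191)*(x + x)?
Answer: -87073/163564 ≈ -0.53235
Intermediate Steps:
Z(x) = 2*x*(-191 + x) (Z(x) = (-191 + x)*(2*x) = 2*x*(-191 + x))
-87073/Z(-206) = -87073*(-1/(412*(-191 - 206))) = -87073/(2*(-206)*(-397)) = -87073/163564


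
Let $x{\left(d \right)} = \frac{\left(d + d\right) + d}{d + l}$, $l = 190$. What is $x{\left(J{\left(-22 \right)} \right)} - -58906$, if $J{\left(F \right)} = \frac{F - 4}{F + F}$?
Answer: $\frac{246992897}{4193} \approx 58906.0$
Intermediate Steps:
$J{\left(F \right)} = \frac{-4 + F}{2 F}$
$x{\left(d \right)} = \frac{3 d}{190 + d}$ ($x{\left(d \right)} = \frac{\left(d + d\right) + d}{d + 190} = \frac{2 d + d}{190 + d} = \frac{3 d}{190 + d}$)
$x{\left(J{\left(-22 \right)} \right)} - -58906 = \frac{3 \frac{-4 - 22}{2 \left(-22\right)}}{190 + \frac{-4 - 22}{2 \left(-22\right)}} - -58906 = \frac{3 \cdot \frac{1}{2} \left(- \frac{1}{22}\right) \left(-26\right)}{190 + \frac{1}{2} \left(- \frac{1}{22}\right) \left(-26\right)} + 58906 = 3 \cdot \frac{13}{22} \frac{1}{190 + \frac{13}{22}} + 58906 = 3 \cdot \frac{13}{22} \frac{1}{\frac{4193}{22}} + 58906 = 3 \cdot \frac{13}{22} \cdot \frac{22}{4193} + 58906 = \frac{39}{4193} + 58906 = \frac{246992897}{4193}$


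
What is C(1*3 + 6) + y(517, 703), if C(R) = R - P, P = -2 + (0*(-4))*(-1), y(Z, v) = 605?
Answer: 616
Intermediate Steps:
P = -2 (P = -2 + 0*(-1) = -2 + 0 = -2)
C(R) = 2 + R (C(R) = R - 1*(-2) = R + 2 = 2 + R)
C(1*3 + 6) + y(517, 703) = (2 + (1*3 + 6)) + 605 = (2 + (3 + 6)) + 605 = (2 + 9) + 605 = 11 + 605 = 616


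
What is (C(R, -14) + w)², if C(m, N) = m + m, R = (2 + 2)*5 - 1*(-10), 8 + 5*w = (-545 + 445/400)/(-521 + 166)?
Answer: 69494081088721/20164000000 ≈ 3446.4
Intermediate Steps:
w = -183689/142000 (w = -8/5 + ((-545 + 445/400)/(-521 + 166))/5 = -8/5 + ((-545 + 445*(1/400))/(-355))/5 = -8/5 + ((-545 + 89/80)*(-1/355))/5 = -8/5 + (-43511/80*(-1/355))/5 = -8/5 + (⅕)*(43511/28400) = -8/5 + 43511/142000 = -183689/142000 ≈ -1.2936)
R = 30 (R = 4*5 + 10 = 20 + 10 = 30)
C(m, N) = 2*m
(C(R, -14) + w)² = (2*30 - 183689/142000)² = (60 - 183689/142000)² = (8336311/142000)² = 69494081088721/20164000000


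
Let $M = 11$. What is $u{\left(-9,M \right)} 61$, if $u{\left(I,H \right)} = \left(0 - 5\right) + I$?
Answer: $-854$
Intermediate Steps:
$u{\left(I,H \right)} = -5 + I$
$u{\left(-9,M \right)} 61 = \left(-5 - 9\right) 61 = \left(-14\right) 61 = -854$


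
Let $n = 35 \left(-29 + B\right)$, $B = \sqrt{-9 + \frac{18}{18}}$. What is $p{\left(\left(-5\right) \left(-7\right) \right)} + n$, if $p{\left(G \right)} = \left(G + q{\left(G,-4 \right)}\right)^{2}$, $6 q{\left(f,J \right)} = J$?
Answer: $\frac{1474}{9} + 70 i \sqrt{2} \approx 163.78 + 98.995 i$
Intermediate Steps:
$q{\left(f,J \right)} = \frac{J}{6}$
$B = 2 i \sqrt{2}$ ($B = \sqrt{-9 + 18 \cdot \frac{1}{18}} = \sqrt{-9 + 1} = \sqrt{-8} = 2 i \sqrt{2} \approx 2.8284 i$)
$p{\left(G \right)} = \left(- \frac{2}{3} + G\right)^{2}$ ($p{\left(G \right)} = \left(G + \frac{1}{6} \left(-4\right)\right)^{2} = \left(G - \frac{2}{3}\right)^{2} = \left(- \frac{2}{3} + G\right)^{2}$)
$n = -1015 + 70 i \sqrt{2}$ ($n = 35 \left(-29 + 2 i \sqrt{2}\right) = -1015 + 70 i \sqrt{2} \approx -1015.0 + 98.995 i$)
$p{\left(\left(-5\right) \left(-7\right) \right)} + n = \frac{\left(-2 + 3 \left(\left(-5\right) \left(-7\right)\right)\right)^{2}}{9} - \left(1015 - 70 i \sqrt{2}\right) = \frac{\left(-2 + 3 \cdot 35\right)^{2}}{9} - \left(1015 - 70 i \sqrt{2}\right) = \frac{\left(-2 + 105\right)^{2}}{9} - \left(1015 - 70 i \sqrt{2}\right) = \frac{103^{2}}{9} - \left(1015 - 70 i \sqrt{2}\right) = \frac{1}{9} \cdot 10609 - \left(1015 - 70 i \sqrt{2}\right) = \frac{10609}{9} - \left(1015 - 70 i \sqrt{2}\right) = \frac{1474}{9} + 70 i \sqrt{2}$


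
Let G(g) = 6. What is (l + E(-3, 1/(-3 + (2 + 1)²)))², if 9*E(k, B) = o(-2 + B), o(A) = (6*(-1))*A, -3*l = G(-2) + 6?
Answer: 625/81 ≈ 7.7160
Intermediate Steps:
l = -4 (l = -(6 + 6)/3 = -⅓*12 = -4)
o(A) = -6*A
E(k, B) = 4/3 - 2*B/3 (E(k, B) = (-6*(-2 + B))/9 = (12 - 6*B)/9 = 4/3 - 2*B/3)
(l + E(-3, 1/(-3 + (2 + 1)²)))² = (-4 + (4/3 - 2/(3*(-3 + (2 + 1)²))))² = (-4 + (4/3 - 2/(3*(-3 + 3²))))² = (-4 + (4/3 - 2/(3*(-3 + 9))))² = (-4 + (4/3 - ⅔/6))² = (-4 + (4/3 - ⅔*⅙))² = (-4 + (4/3 - ⅑))² = (-4 + 11/9)² = (-25/9)² = 625/81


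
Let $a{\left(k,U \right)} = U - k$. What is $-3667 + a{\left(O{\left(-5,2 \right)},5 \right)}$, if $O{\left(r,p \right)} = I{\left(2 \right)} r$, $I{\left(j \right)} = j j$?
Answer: $-3642$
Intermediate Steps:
$I{\left(j \right)} = j^{2}$
$O{\left(r,p \right)} = 4 r$ ($O{\left(r,p \right)} = 2^{2} r = 4 r$)
$-3667 + a{\left(O{\left(-5,2 \right)},5 \right)} = -3667 - \left(-5 + 4 \left(-5\right)\right) = -3667 + \left(5 - -20\right) = -3667 + \left(5 + 20\right) = -3667 + 25 = -3642$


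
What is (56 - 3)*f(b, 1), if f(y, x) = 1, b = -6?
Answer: 53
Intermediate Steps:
(56 - 3)*f(b, 1) = (56 - 3)*1 = 53*1 = 53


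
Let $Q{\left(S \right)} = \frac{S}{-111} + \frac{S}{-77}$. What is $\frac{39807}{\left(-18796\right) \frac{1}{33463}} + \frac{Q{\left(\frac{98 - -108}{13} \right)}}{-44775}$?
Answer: $- \frac{179108109087578501}{2527297472700} \approx -70869.0$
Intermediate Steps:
$Q{\left(S \right)} = - \frac{188 S}{8547}$ ($Q{\left(S \right)} = S \left(- \frac{1}{111}\right) + S \left(- \frac{1}{77}\right) = - \frac{S}{111} - \frac{S}{77} = - \frac{188 S}{8547}$)
$\frac{39807}{\left(-18796\right) \frac{1}{33463}} + \frac{Q{\left(\frac{98 - -108}{13} \right)}}{-44775} = \frac{39807}{\left(-18796\right) \frac{1}{33463}} + \frac{\left(- \frac{188}{8547}\right) \frac{98 - -108}{13}}{-44775} = \frac{39807}{\left(-18796\right) \frac{1}{33463}} + - \frac{188 \left(98 + 108\right) \frac{1}{13}}{8547} \left(- \frac{1}{44775}\right) = \frac{39807}{- \frac{18796}{33463}} + - \frac{188 \cdot 206 \cdot \frac{1}{13}}{8547} \left(- \frac{1}{44775}\right) = 39807 \left(- \frac{33463}{18796}\right) + \left(- \frac{188}{8547}\right) \frac{206}{13} \left(- \frac{1}{44775}\right) = - \frac{1332061641}{18796} - - \frac{38728}{4974995025} = - \frac{1332061641}{18796} + \frac{38728}{4974995025} = - \frac{179108109087578501}{2527297472700}$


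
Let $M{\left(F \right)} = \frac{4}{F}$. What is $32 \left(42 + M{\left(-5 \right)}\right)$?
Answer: $\frac{6592}{5} \approx 1318.4$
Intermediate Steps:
$32 \left(42 + M{\left(-5 \right)}\right) = 32 \left(42 + \frac{4}{-5}\right) = 32 \left(42 + 4 \left(- \frac{1}{5}\right)\right) = 32 \left(42 - \frac{4}{5}\right) = 32 \cdot \frac{206}{5} = \frac{6592}{5}$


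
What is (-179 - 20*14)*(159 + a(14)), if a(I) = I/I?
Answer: -73440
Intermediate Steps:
a(I) = 1
(-179 - 20*14)*(159 + a(14)) = (-179 - 20*14)*(159 + 1) = (-179 - 280)*160 = -459*160 = -73440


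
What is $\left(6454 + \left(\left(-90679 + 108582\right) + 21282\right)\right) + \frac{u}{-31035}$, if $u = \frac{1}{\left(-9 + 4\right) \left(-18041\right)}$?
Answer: $\frac{127766936154824}{2799512175} \approx 45639.0$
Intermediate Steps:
$u = \frac{1}{90205}$ ($u = \frac{1}{\left(-5\right) \left(-18041\right)} = \frac{1}{90205} \approx 1.1086 \cdot 10^{-5}$)
$\left(6454 + \left(\left(-90679 + 108582\right) + 21282\right)\right) + \frac{u}{-31035} = \left(6454 + \left(\left(-90679 + 108582\right) + 21282\right)\right) + \frac{1}{90205 \left(-31035\right)} = \left(6454 + \left(17903 + 21282\right)\right) + \frac{1}{90205} \left(- \frac{1}{31035}\right) = \left(6454 + 39185\right) - \frac{1}{2799512175} = 45639 - \frac{1}{2799512175} = \frac{127766936154824}{2799512175}$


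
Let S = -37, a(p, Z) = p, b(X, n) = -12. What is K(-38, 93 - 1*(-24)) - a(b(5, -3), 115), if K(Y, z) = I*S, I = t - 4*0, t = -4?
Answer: 160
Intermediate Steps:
I = -4 (I = -4 - 4*0 = -4 + 0 = -4)
K(Y, z) = 148 (K(Y, z) = -4*(-37) = 148)
K(-38, 93 - 1*(-24)) - a(b(5, -3), 115) = 148 - 1*(-12) = 148 + 12 = 160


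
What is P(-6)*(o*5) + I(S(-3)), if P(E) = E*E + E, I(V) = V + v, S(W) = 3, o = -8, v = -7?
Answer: -1204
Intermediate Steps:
I(V) = -7 + V (I(V) = V - 7 = -7 + V)
P(E) = E + E**2 (P(E) = E**2 + E = E + E**2)
P(-6)*(o*5) + I(S(-3)) = (-6*(1 - 6))*(-8*5) + (-7 + 3) = -6*(-5)*(-40) - 4 = 30*(-40) - 4 = -1200 - 4 = -1204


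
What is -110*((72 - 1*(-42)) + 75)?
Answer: -20790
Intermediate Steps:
-110*((72 - 1*(-42)) + 75) = -110*((72 + 42) + 75) = -110*(114 + 75) = -110*189 = -20790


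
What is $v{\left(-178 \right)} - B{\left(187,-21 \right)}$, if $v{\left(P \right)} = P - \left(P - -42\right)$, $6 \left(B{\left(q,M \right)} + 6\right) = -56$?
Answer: $- \frac{80}{3} \approx -26.667$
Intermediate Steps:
$B{\left(q,M \right)} = - \frac{46}{3}$ ($B{\left(q,M \right)} = -6 + \frac{1}{6} \left(-56\right) = -6 - \frac{28}{3} = - \frac{46}{3}$)
$v{\left(P \right)} = -42$ ($v{\left(P \right)} = P - \left(P + 42\right) = P - \left(42 + P\right) = -42$)
$v{\left(-178 \right)} - B{\left(187,-21 \right)} = -42 - - \frac{46}{3} = -42 + \frac{46}{3} = - \frac{80}{3}$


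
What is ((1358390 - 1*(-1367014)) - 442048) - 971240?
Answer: 1312116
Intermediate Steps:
((1358390 - 1*(-1367014)) - 442048) - 971240 = ((1358390 + 1367014) - 442048) - 971240 = (2725404 - 442048) - 971240 = 2283356 - 971240 = 1312116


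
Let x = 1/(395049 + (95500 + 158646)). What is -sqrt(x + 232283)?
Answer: -sqrt(97896633866340270)/649195 ≈ -481.96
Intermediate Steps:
x = 1/649195 (x = 1/(395049 + 254146) = 1/649195 ≈ 1.5404e-6)
-sqrt(x + 232283) = -sqrt(1/649195 + 232283) = -sqrt(150796962186/649195) = -sqrt(97896633866340270)/649195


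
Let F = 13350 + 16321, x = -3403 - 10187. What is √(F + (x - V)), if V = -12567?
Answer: 2*√7162 ≈ 169.26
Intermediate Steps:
x = -13590
F = 29671
√(F + (x - V)) = √(29671 + (-13590 - 1*(-12567))) = √(29671 + (-13590 + 12567)) = √(29671 - 1023) = √28648 = 2*√7162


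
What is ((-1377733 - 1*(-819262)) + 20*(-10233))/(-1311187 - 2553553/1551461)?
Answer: 394655994797/678086015920 ≈ 0.58202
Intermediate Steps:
((-1377733 - 1*(-819262)) + 20*(-10233))/(-1311187 - 2553553/1551461) = ((-1377733 + 819262) - 204660)/(-1311187 - 2553553*1/1551461) = (-558471 - 204660)/(-1311187 - 2553553/1551461) = -763131/(-2034258047760/1551461) = -763131*(-1551461/2034258047760) = 394655994797/678086015920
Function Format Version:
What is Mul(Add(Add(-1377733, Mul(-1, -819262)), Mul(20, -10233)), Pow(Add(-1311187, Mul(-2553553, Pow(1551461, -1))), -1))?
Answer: Rational(394655994797, 678086015920) ≈ 0.58202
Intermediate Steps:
Mul(Add(Add(-1377733, Mul(-1, -819262)), Mul(20, -10233)), Pow(Add(-1311187, Mul(-2553553, Pow(1551461, -1))), -1)) = Mul(Add(Add(-1377733, 819262), -204660), Pow(Add(-1311187, Mul(-2553553, Rational(1, 1551461))), -1)) = Mul(Add(-558471, -204660), Pow(Add(-1311187, Rational(-2553553, 1551461)), -1)) = Mul(-763131, Pow(Rational(-2034258047760, 1551461), -1)) = Mul(-763131, Rational(-1551461, 2034258047760)) = Rational(394655994797, 678086015920)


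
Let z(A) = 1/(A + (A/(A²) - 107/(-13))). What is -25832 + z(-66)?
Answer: -1280725586/49579 ≈ -25832.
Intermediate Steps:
z(A) = 1/(107/13 + A + 1/A) (z(A) = 1/(A + (A/A² - 107*(-1/13))) = 1/(A + (1/A + 107/13)) = 1/(A + (107/13 + 1/A)) = 1/(107/13 + A + 1/A))
-25832 + z(-66) = -25832 + 13*(-66)/(13 + 13*(-66)² + 107*(-66)) = -25832 + 13*(-66)/(13 + 13*4356 - 7062) = -25832 + 13*(-66)/(13 + 56628 - 7062) = -25832 + 13*(-66)/49579 = -25832 + 13*(-66)*(1/49579) = -25832 - 858/49579 = -1280725586/49579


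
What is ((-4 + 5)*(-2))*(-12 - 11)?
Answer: 46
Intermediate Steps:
((-4 + 5)*(-2))*(-12 - 11) = (1*(-2))*(-23) = -2*(-23) = 46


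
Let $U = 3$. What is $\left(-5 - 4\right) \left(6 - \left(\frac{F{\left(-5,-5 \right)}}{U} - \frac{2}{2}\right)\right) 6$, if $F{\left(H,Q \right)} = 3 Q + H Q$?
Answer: $-198$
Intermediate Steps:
$\left(-5 - 4\right) \left(6 - \left(\frac{F{\left(-5,-5 \right)}}{U} - \frac{2}{2}\right)\right) 6 = \left(-5 - 4\right) \left(6 - \left(\frac{\left(-5\right) \left(3 - 5\right)}{3} - \frac{2}{2}\right)\right) 6 = - 9 \left(6 - \left(\left(-5\right) \left(-2\right) \frac{1}{3} - 1\right)\right) 6 = - 9 \left(6 - \left(10 \cdot \frac{1}{3} - 1\right)\right) 6 = - 9 \left(6 - \left(\frac{10}{3} - 1\right)\right) 6 = - 9 \left(6 - \frac{7}{3}\right) 6 = \left(-9\right) \frac{11}{3} \cdot 6 = \left(-33\right) 6 = -198$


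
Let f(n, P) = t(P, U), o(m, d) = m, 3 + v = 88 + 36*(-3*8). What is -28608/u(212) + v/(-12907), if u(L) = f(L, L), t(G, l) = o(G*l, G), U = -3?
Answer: 30811575/684071 ≈ 45.042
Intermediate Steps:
v = -779 (v = -3 + (88 + 36*(-3*8)) = -3 + (88 + 36*(-24)) = -3 + (88 - 864) = -3 - 776 = -779)
t(G, l) = G*l
f(n, P) = -3*P (f(n, P) = P*(-3) = -3*P)
u(L) = -3*L
-28608/u(212) + v/(-12907) = -28608/((-3*212)) - 779/(-12907) = -28608/(-636) - 779*(-1/12907) = -28608*(-1/636) + 779/12907 = 2384/53 + 779/12907 = 30811575/684071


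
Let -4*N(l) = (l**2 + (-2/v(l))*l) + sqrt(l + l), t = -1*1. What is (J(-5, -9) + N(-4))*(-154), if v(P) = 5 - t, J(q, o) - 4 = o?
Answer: 4312/3 + 77*I*sqrt(2) ≈ 1437.3 + 108.89*I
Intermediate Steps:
t = -1
J(q, o) = 4 + o
v(P) = 6 (v(P) = 5 - 1*(-1) = 5 + 1 = 6)
N(l) = -l**2/4 + l/12 - sqrt(2)*sqrt(l)/4 (N(l) = -((l**2 + (-2/6)*l) + sqrt(l + l))/4 = -((l**2 + (-2*1/6)*l) + sqrt(2*l))/4 = -((l**2 - l/3) + sqrt(2)*sqrt(l))/4 = -(l**2 - l/3 + sqrt(2)*sqrt(l))/4 = -l**2/4 + l/12 - sqrt(2)*sqrt(l)/4)
(J(-5, -9) + N(-4))*(-154) = ((4 - 9) + (-1/4*(-4)**2 + (1/12)*(-4) - sqrt(2)*sqrt(-4)/4))*(-154) = (-5 + (-1/4*16 - 1/3 - sqrt(2)*2*I/4))*(-154) = (-5 + (-4 - 1/3 - I*sqrt(2)/2))*(-154) = (-5 + (-13/3 - I*sqrt(2)/2))*(-154) = (-28/3 - I*sqrt(2)/2)*(-154) = 4312/3 + 77*I*sqrt(2)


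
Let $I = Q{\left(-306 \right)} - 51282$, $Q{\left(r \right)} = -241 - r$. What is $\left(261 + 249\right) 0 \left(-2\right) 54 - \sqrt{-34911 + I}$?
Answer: $- 4 i \sqrt{5383} \approx - 293.48 i$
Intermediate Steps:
$I = -51217$ ($I = \left(-241 - -306\right) - 51282 = \left(-241 + 306\right) - 51282 = 65 - 51282 = -51217$)
$\left(261 + 249\right) 0 \left(-2\right) 54 - \sqrt{-34911 + I} = \left(261 + 249\right) 0 \left(-2\right) 54 - \sqrt{-34911 - 51217} = 510 \cdot 0 \cdot 54 - \sqrt{-86128} = 510 \cdot 0 - 4 i \sqrt{5383} = 0 - 4 i \sqrt{5383} = - 4 i \sqrt{5383}$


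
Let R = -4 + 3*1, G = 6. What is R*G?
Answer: -6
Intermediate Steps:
R = -1 (R = -4 + 3 = -1)
R*G = -1*6 = -6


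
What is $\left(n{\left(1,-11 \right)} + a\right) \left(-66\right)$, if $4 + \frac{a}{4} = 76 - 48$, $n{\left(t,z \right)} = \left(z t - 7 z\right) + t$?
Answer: $-10758$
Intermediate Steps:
$n{\left(t,z \right)} = t - 7 z + t z$ ($n{\left(t,z \right)} = \left(t z - 7 z\right) + t = \left(- 7 z + t z\right) + t = t - 7 z + t z$)
$a = 96$ ($a = -16 + 4 \left(76 - 48\right) = -16 + 4 \cdot 28 = -16 + 112 = 96$)
$\left(n{\left(1,-11 \right)} + a\right) \left(-66\right) = \left(\left(1 - -77 + 1 \left(-11\right)\right) + 96\right) \left(-66\right) = \left(\left(1 + 77 - 11\right) + 96\right) \left(-66\right) = \left(67 + 96\right) \left(-66\right) = 163 \left(-66\right) = -10758$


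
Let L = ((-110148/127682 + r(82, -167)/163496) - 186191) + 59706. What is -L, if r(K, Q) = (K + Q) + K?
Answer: 1320227577552187/10437748136 ≈ 1.2649e+5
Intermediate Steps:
r(K, Q) = Q + 2*K
L = -1320227577552187/10437748136 (L = ((-110148/127682 + (-167 + 2*82)/163496) - 186191) + 59706 = ((-110148*1/127682 + (-167 + 164)*(1/163496)) - 186191) + 59706 = ((-55074/63841 - 3*1/163496) - 186191) + 59706 = ((-55074/63841 - 3/163496) - 186191) + 59706 = (-9004570227/10437748136 - 186191) + 59706 = -1943423767760203/10437748136 + 59706 = -1320227577552187/10437748136 ≈ -1.2649e+5)
-L = -1*(-1320227577552187/10437748136) = 1320227577552187/10437748136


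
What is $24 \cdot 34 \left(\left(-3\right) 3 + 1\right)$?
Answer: $-6528$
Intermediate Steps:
$24 \cdot 34 \left(\left(-3\right) 3 + 1\right) = 816 \left(-9 + 1\right) = 816 \left(-8\right) = -6528$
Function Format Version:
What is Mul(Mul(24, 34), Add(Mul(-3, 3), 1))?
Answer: -6528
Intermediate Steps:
Mul(Mul(24, 34), Add(Mul(-3, 3), 1)) = Mul(816, Add(-9, 1)) = Mul(816, -8) = -6528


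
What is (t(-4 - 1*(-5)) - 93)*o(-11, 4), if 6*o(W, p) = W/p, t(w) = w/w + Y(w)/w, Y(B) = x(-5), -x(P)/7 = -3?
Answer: 781/24 ≈ 32.542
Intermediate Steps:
x(P) = 21 (x(P) = -7*(-3) = 21)
Y(B) = 21
t(w) = 1 + 21/w (t(w) = w/w + 21/w = 1 + 21/w)
o(W, p) = W/(6*p) (o(W, p) = (W/p)/6 = W/(6*p))
(t(-4 - 1*(-5)) - 93)*o(-11, 4) = ((21 + (-4 - 1*(-5)))/(-4 - 1*(-5)) - 93)*((⅙)*(-11)/4) = ((21 + (-4 + 5))/(-4 + 5) - 93)*((⅙)*(-11)*(¼)) = ((21 + 1)/1 - 93)*(-11/24) = (1*22 - 93)*(-11/24) = (22 - 93)*(-11/24) = -71*(-11/24) = 781/24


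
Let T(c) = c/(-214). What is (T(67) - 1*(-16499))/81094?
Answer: 3530719/17354116 ≈ 0.20345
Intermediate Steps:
T(c) = -c/214 (T(c) = c*(-1/214) = -c/214)
(T(67) - 1*(-16499))/81094 = (-1/214*67 - 1*(-16499))/81094 = (-67/214 + 16499)*(1/81094) = (3530719/214)*(1/81094) = 3530719/17354116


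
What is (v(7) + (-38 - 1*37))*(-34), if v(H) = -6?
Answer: 2754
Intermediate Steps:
(v(7) + (-38 - 1*37))*(-34) = (-6 + (-38 - 1*37))*(-34) = (-6 + (-38 - 37))*(-34) = (-6 - 75)*(-34) = -81*(-34) = 2754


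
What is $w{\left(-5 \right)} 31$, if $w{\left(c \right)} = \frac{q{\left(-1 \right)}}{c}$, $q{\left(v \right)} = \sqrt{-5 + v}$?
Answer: $- \frac{31 i \sqrt{6}}{5} \approx - 15.187 i$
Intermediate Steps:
$w{\left(c \right)} = \frac{i \sqrt{6}}{c}$ ($w{\left(c \right)} = \frac{\sqrt{-5 - 1}}{c} = \frac{\sqrt{-6}}{c} = \frac{i \sqrt{6}}{c}$)
$w{\left(-5 \right)} 31 = \frac{i \sqrt{6}}{-5} \cdot 31 = i \sqrt{6} \left(- \frac{1}{5}\right) 31 = - \frac{i \sqrt{6}}{5} \cdot 31 = - \frac{31 i \sqrt{6}}{5}$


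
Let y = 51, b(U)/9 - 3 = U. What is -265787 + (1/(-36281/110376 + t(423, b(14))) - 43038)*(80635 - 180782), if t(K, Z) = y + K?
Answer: 440954766296335/102313 ≈ 4.3099e+9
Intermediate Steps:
b(U) = 27 + 9*U
t(K, Z) = 51 + K
-265787 + (1/(-36281/110376 + t(423, b(14))) - 43038)*(80635 - 180782) = -265787 + (1/(-36281/110376 + (51 + 423)) - 43038)*(80635 - 180782) = -265787 + (1/(-36281*1/110376 + 474) - 43038)*(-100147) = -265787 + (1/(-71/216 + 474) - 43038)*(-100147) = -265787 + (1/(102313/216) - 43038)*(-100147) = -265787 + (216/102313 - 43038)*(-100147) = -265787 - 4403346678/102313*(-100147) = -265787 + 440981959761666/102313 = 440954766296335/102313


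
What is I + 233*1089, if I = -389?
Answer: 253348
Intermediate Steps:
I + 233*1089 = -389 + 233*1089 = -389 + 253737 = 253348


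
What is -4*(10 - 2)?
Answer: -32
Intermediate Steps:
-4*(10 - 2) = -4*8 = -32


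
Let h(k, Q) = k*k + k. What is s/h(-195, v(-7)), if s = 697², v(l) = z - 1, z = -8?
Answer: 485809/37830 ≈ 12.842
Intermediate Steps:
v(l) = -9 (v(l) = -8 - 1 = -9)
h(k, Q) = k + k² (h(k, Q) = k² + k = k + k²)
s = 485809
s/h(-195, v(-7)) = 485809/((-195*(1 - 195))) = 485809/((-195*(-194))) = 485809/37830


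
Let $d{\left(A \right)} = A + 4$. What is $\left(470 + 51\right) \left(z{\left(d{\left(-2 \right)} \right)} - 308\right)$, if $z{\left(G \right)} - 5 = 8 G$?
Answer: $-149527$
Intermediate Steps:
$d{\left(A \right)} = 4 + A$
$z{\left(G \right)} = 5 + 8 G$
$\left(470 + 51\right) \left(z{\left(d{\left(-2 \right)} \right)} - 308\right) = \left(470 + 51\right) \left(\left(5 + 8 \left(4 - 2\right)\right) - 308\right) = 521 \left(\left(5 + 8 \cdot 2\right) - 308\right) = 521 \left(\left(5 + 16\right) - 308\right) = 521 \left(21 - 308\right) = 521 \left(-287\right) = -149527$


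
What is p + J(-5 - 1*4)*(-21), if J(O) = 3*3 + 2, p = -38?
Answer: -269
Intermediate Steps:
J(O) = 11 (J(O) = 9 + 2 = 11)
p + J(-5 - 1*4)*(-21) = -38 + 11*(-21) = -38 - 231 = -269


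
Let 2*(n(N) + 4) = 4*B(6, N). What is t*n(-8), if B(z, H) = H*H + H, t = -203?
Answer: -21924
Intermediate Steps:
B(z, H) = H + H² (B(z, H) = H² + H = H + H²)
n(N) = -4 + 2*N*(1 + N) (n(N) = -4 + (4*(N*(1 + N)))/2 = -4 + (4*N*(1 + N))/2 = -4 + 2*N*(1 + N))
t*n(-8) = -203*(-4 + 2*(-8)*(1 - 8)) = -203*(-4 + 2*(-8)*(-7)) = -203*(-4 + 112) = -203*108 = -21924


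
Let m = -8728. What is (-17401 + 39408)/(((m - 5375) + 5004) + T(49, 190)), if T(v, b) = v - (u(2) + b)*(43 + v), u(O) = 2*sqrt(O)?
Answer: -291922855/351886594 + 1012322*sqrt(2)/175943297 ≈ -0.82146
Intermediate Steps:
T(v, b) = v - (43 + v)*(b + 2*sqrt(2)) (T(v, b) = v - (2*sqrt(2) + b)*(43 + v) = v - (b + 2*sqrt(2))*(43 + v) = v - (43 + v)*(b + 2*sqrt(2)))
(-17401 + 39408)/(((m - 5375) + 5004) + T(49, 190)) = (-17401 + 39408)/(((-8728 - 5375) + 5004) + (49 - 86*sqrt(2) - 43*190 - 1*190*49 - 2*49*sqrt(2))) = 22007/((-14103 + 5004) + (49 - 86*sqrt(2) - 8170 - 9310 - 98*sqrt(2))) = 22007/(-9099 + (-17431 - 184*sqrt(2))) = 22007/(-26530 - 184*sqrt(2))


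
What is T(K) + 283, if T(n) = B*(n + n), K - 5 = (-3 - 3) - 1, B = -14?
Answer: 339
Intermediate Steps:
K = -2 (K = 5 + ((-3 - 3) - 1) = 5 + (-6 - 1) = 5 - 7 = -2)
T(n) = -28*n (T(n) = -14*(n + n) = -28*n)
T(K) + 283 = -28*(-2) + 283 = 56 + 283 = 339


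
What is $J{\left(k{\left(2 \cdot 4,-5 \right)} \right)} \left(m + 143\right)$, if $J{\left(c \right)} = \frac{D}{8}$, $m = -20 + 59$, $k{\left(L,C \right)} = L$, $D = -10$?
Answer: $- \frac{455}{2} \approx -227.5$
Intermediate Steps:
$m = 39$
$J{\left(c \right)} = - \frac{5}{4}$ ($J{\left(c \right)} = - \frac{10}{8} = \left(-10\right) \frac{1}{8} = - \frac{5}{4}$)
$J{\left(k{\left(2 \cdot 4,-5 \right)} \right)} \left(m + 143\right) = - \frac{5 \left(39 + 143\right)}{4} = \left(- \frac{5}{4}\right) 182 = - \frac{455}{2}$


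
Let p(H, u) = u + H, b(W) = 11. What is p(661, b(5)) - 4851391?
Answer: -4850719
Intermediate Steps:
p(H, u) = H + u
p(661, b(5)) - 4851391 = (661 + 11) - 4851391 = 672 - 4851391 = -4850719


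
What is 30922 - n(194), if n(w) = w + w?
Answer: 30534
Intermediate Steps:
n(w) = 2*w
30922 - n(194) = 30922 - 2*194 = 30922 - 1*388 = 30922 - 388 = 30534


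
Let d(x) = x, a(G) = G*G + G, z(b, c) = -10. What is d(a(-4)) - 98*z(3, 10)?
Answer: 992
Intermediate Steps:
a(G) = G + G² (a(G) = G² + G = G + G²)
d(a(-4)) - 98*z(3, 10) = -4*(1 - 4) - 98*(-10) = -4*(-3) + 980 = 12 + 980 = 992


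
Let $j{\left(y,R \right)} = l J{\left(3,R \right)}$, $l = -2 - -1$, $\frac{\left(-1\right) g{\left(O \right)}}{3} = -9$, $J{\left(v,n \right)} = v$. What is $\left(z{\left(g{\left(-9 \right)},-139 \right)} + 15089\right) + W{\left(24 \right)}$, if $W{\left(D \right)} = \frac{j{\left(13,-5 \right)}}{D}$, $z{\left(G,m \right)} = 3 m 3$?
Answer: $\frac{110703}{8} \approx 13838.0$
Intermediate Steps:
$g{\left(O \right)} = 27$ ($g{\left(O \right)} = \left(-3\right) \left(-9\right) = 27$)
$l = -1$ ($l = -2 + 1 = -1$)
$j{\left(y,R \right)} = -3$ ($j{\left(y,R \right)} = \left(-1\right) 3 = -3$)
$z{\left(G,m \right)} = 9 m$
$W{\left(D \right)} = - \frac{3}{D}$
$\left(z{\left(g{\left(-9 \right)},-139 \right)} + 15089\right) + W{\left(24 \right)} = \left(9 \left(-139\right) + 15089\right) - \frac{3}{24} = \left(-1251 + 15089\right) - \frac{1}{8} = 13838 - \frac{1}{8} = \frac{110703}{8}$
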